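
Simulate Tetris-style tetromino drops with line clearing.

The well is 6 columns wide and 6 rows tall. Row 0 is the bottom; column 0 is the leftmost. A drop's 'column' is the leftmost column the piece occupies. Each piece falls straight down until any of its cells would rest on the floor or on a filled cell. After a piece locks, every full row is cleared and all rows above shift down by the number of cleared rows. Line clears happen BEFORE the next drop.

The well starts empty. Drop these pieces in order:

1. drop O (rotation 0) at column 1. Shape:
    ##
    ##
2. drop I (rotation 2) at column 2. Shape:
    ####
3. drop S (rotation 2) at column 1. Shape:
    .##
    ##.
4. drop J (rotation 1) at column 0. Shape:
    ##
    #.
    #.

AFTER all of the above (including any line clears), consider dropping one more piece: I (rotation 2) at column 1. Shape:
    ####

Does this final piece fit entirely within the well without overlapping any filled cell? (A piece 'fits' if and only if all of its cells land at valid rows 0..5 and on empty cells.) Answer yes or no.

Drop 1: O rot0 at col 1 lands with bottom-row=0; cleared 0 line(s) (total 0); column heights now [0 2 2 0 0 0], max=2
Drop 2: I rot2 at col 2 lands with bottom-row=2; cleared 0 line(s) (total 0); column heights now [0 2 3 3 3 3], max=3
Drop 3: S rot2 at col 1 lands with bottom-row=3; cleared 0 line(s) (total 0); column heights now [0 4 5 5 3 3], max=5
Drop 4: J rot1 at col 0 lands with bottom-row=2; cleared 0 line(s) (total 0); column heights now [5 5 5 5 3 3], max=5
Test piece I rot2 at col 1 (width 4): heights before test = [5 5 5 5 3 3]; fits = True

Answer: yes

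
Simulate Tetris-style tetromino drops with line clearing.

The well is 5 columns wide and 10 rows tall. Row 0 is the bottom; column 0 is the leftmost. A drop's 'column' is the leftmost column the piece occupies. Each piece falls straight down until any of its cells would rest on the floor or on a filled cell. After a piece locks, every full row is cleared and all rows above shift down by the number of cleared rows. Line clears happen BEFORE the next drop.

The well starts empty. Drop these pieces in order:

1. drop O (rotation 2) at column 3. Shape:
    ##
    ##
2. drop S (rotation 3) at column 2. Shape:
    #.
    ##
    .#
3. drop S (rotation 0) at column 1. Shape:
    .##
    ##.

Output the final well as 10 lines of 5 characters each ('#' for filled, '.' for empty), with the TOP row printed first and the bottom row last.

Answer: .....
.....
.....
..##.
.##..
..#..
..##.
...#.
...##
...##

Derivation:
Drop 1: O rot2 at col 3 lands with bottom-row=0; cleared 0 line(s) (total 0); column heights now [0 0 0 2 2], max=2
Drop 2: S rot3 at col 2 lands with bottom-row=2; cleared 0 line(s) (total 0); column heights now [0 0 5 4 2], max=5
Drop 3: S rot0 at col 1 lands with bottom-row=5; cleared 0 line(s) (total 0); column heights now [0 6 7 7 2], max=7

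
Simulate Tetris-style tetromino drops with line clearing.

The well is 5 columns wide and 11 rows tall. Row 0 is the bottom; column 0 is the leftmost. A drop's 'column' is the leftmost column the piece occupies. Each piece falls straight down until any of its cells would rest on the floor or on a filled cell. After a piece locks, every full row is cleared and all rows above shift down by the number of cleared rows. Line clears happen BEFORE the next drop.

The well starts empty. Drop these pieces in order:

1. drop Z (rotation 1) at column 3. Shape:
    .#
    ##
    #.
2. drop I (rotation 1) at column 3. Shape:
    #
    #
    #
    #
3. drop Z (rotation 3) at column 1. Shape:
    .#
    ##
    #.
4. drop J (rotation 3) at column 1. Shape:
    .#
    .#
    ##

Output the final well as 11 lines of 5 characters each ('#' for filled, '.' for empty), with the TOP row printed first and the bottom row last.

Answer: .....
.....
.....
.....
.....
..##.
..##.
.###.
..###
.####
.#.#.

Derivation:
Drop 1: Z rot1 at col 3 lands with bottom-row=0; cleared 0 line(s) (total 0); column heights now [0 0 0 2 3], max=3
Drop 2: I rot1 at col 3 lands with bottom-row=2; cleared 0 line(s) (total 0); column heights now [0 0 0 6 3], max=6
Drop 3: Z rot3 at col 1 lands with bottom-row=0; cleared 0 line(s) (total 0); column heights now [0 2 3 6 3], max=6
Drop 4: J rot3 at col 1 lands with bottom-row=3; cleared 0 line(s) (total 0); column heights now [0 4 6 6 3], max=6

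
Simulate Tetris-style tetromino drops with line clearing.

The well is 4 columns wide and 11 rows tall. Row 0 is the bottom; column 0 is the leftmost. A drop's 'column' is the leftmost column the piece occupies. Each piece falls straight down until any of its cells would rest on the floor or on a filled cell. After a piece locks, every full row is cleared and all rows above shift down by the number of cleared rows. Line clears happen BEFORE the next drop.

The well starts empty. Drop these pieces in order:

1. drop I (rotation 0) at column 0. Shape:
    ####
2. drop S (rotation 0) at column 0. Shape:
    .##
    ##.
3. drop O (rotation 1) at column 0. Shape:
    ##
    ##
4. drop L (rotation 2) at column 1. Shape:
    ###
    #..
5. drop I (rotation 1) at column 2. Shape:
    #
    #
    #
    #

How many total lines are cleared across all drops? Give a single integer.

Answer: 1

Derivation:
Drop 1: I rot0 at col 0 lands with bottom-row=0; cleared 1 line(s) (total 1); column heights now [0 0 0 0], max=0
Drop 2: S rot0 at col 0 lands with bottom-row=0; cleared 0 line(s) (total 1); column heights now [1 2 2 0], max=2
Drop 3: O rot1 at col 0 lands with bottom-row=2; cleared 0 line(s) (total 1); column heights now [4 4 2 0], max=4
Drop 4: L rot2 at col 1 lands with bottom-row=4; cleared 0 line(s) (total 1); column heights now [4 6 6 6], max=6
Drop 5: I rot1 at col 2 lands with bottom-row=6; cleared 0 line(s) (total 1); column heights now [4 6 10 6], max=10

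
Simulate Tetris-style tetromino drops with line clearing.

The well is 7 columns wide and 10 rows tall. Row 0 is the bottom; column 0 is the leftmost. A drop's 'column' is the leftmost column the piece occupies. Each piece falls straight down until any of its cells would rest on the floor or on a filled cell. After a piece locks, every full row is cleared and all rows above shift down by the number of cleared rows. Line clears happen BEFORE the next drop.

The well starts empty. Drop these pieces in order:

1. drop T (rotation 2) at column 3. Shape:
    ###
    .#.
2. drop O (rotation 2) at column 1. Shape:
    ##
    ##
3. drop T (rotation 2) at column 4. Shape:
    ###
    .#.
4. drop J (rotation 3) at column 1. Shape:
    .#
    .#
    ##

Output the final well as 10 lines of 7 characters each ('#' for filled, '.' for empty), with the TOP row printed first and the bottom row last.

Answer: .......
.......
.......
.......
.......
..#....
..#.###
.##..#.
.#####.
.##.#..

Derivation:
Drop 1: T rot2 at col 3 lands with bottom-row=0; cleared 0 line(s) (total 0); column heights now [0 0 0 2 2 2 0], max=2
Drop 2: O rot2 at col 1 lands with bottom-row=0; cleared 0 line(s) (total 0); column heights now [0 2 2 2 2 2 0], max=2
Drop 3: T rot2 at col 4 lands with bottom-row=2; cleared 0 line(s) (total 0); column heights now [0 2 2 2 4 4 4], max=4
Drop 4: J rot3 at col 1 lands with bottom-row=2; cleared 0 line(s) (total 0); column heights now [0 3 5 2 4 4 4], max=5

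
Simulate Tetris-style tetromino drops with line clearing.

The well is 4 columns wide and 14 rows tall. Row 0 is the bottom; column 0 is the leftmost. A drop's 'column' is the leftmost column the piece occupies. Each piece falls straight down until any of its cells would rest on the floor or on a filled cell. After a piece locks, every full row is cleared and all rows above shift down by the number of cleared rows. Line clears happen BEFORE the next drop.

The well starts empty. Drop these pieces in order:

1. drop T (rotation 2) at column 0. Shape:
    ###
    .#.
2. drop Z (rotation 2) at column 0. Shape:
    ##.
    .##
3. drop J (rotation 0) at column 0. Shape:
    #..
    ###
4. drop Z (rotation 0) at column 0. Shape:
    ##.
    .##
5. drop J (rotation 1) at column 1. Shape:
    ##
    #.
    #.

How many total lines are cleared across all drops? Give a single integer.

Answer: 0

Derivation:
Drop 1: T rot2 at col 0 lands with bottom-row=0; cleared 0 line(s) (total 0); column heights now [2 2 2 0], max=2
Drop 2: Z rot2 at col 0 lands with bottom-row=2; cleared 0 line(s) (total 0); column heights now [4 4 3 0], max=4
Drop 3: J rot0 at col 0 lands with bottom-row=4; cleared 0 line(s) (total 0); column heights now [6 5 5 0], max=6
Drop 4: Z rot0 at col 0 lands with bottom-row=5; cleared 0 line(s) (total 0); column heights now [7 7 6 0], max=7
Drop 5: J rot1 at col 1 lands with bottom-row=7; cleared 0 line(s) (total 0); column heights now [7 10 10 0], max=10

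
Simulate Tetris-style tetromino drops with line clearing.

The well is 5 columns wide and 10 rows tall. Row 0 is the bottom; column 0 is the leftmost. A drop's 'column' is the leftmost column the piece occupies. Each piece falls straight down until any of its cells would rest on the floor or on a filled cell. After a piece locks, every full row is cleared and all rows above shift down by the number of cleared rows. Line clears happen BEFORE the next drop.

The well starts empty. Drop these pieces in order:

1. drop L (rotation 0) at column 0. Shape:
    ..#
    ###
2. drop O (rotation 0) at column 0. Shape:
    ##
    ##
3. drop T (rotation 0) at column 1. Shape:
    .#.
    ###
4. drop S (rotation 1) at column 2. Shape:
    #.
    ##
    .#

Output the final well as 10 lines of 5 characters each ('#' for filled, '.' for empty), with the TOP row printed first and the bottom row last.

Answer: .....
.....
.....
..#..
..##.
..##.
.###.
##...
###..
###..

Derivation:
Drop 1: L rot0 at col 0 lands with bottom-row=0; cleared 0 line(s) (total 0); column heights now [1 1 2 0 0], max=2
Drop 2: O rot0 at col 0 lands with bottom-row=1; cleared 0 line(s) (total 0); column heights now [3 3 2 0 0], max=3
Drop 3: T rot0 at col 1 lands with bottom-row=3; cleared 0 line(s) (total 0); column heights now [3 4 5 4 0], max=5
Drop 4: S rot1 at col 2 lands with bottom-row=4; cleared 0 line(s) (total 0); column heights now [3 4 7 6 0], max=7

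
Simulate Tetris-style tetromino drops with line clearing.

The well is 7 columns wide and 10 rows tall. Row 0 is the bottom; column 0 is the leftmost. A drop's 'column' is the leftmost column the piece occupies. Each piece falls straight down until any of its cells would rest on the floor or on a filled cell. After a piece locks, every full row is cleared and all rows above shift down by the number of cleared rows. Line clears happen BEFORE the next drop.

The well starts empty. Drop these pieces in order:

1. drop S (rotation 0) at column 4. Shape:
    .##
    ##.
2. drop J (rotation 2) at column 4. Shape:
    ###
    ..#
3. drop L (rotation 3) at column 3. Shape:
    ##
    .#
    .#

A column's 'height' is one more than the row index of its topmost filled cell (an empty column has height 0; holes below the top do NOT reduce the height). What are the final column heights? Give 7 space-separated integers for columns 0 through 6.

Answer: 0 0 0 7 7 4 4

Derivation:
Drop 1: S rot0 at col 4 lands with bottom-row=0; cleared 0 line(s) (total 0); column heights now [0 0 0 0 1 2 2], max=2
Drop 2: J rot2 at col 4 lands with bottom-row=2; cleared 0 line(s) (total 0); column heights now [0 0 0 0 4 4 4], max=4
Drop 3: L rot3 at col 3 lands with bottom-row=4; cleared 0 line(s) (total 0); column heights now [0 0 0 7 7 4 4], max=7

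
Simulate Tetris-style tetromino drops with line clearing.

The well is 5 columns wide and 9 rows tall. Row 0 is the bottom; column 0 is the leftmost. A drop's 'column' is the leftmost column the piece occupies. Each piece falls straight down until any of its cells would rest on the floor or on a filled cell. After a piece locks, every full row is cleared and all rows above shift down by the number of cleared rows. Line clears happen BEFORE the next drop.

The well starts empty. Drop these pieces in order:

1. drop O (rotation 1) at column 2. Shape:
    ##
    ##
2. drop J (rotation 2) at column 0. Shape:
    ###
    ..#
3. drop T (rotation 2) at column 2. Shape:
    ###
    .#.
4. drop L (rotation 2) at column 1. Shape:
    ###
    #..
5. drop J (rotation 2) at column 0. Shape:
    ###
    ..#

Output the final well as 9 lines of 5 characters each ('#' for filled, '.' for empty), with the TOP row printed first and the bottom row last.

Answer: .....
###..
..#..
.###.
.####
####.
..#..
..##.
..##.

Derivation:
Drop 1: O rot1 at col 2 lands with bottom-row=0; cleared 0 line(s) (total 0); column heights now [0 0 2 2 0], max=2
Drop 2: J rot2 at col 0 lands with bottom-row=2; cleared 0 line(s) (total 0); column heights now [4 4 4 2 0], max=4
Drop 3: T rot2 at col 2 lands with bottom-row=3; cleared 0 line(s) (total 0); column heights now [4 4 5 5 5], max=5
Drop 4: L rot2 at col 1 lands with bottom-row=4; cleared 0 line(s) (total 0); column heights now [4 6 6 6 5], max=6
Drop 5: J rot2 at col 0 lands with bottom-row=6; cleared 0 line(s) (total 0); column heights now [8 8 8 6 5], max=8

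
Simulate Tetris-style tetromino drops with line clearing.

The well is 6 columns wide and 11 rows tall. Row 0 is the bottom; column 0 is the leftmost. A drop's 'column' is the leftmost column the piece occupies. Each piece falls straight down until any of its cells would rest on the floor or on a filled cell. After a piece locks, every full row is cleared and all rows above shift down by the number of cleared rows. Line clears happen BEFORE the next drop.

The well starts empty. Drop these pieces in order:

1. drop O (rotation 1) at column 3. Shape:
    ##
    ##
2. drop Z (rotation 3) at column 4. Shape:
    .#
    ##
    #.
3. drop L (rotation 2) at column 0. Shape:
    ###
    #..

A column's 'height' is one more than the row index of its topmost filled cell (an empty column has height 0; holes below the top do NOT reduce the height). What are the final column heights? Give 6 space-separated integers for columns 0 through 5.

Drop 1: O rot1 at col 3 lands with bottom-row=0; cleared 0 line(s) (total 0); column heights now [0 0 0 2 2 0], max=2
Drop 2: Z rot3 at col 4 lands with bottom-row=2; cleared 0 line(s) (total 0); column heights now [0 0 0 2 4 5], max=5
Drop 3: L rot2 at col 0 lands with bottom-row=0; cleared 0 line(s) (total 0); column heights now [2 2 2 2 4 5], max=5

Answer: 2 2 2 2 4 5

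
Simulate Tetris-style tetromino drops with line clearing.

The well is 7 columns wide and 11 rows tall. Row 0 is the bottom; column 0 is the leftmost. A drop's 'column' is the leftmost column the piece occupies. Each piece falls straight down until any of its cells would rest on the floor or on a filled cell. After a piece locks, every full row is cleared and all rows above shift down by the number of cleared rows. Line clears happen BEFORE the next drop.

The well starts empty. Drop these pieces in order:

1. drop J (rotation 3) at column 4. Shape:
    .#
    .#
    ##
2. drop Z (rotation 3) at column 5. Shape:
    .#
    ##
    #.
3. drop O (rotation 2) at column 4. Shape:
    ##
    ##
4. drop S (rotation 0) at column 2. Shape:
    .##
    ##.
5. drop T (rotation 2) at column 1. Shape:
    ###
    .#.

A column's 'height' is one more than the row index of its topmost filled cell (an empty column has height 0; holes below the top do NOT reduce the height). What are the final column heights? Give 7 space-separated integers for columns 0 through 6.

Answer: 0 9 9 9 8 7 6

Derivation:
Drop 1: J rot3 at col 4 lands with bottom-row=0; cleared 0 line(s) (total 0); column heights now [0 0 0 0 1 3 0], max=3
Drop 2: Z rot3 at col 5 lands with bottom-row=3; cleared 0 line(s) (total 0); column heights now [0 0 0 0 1 5 6], max=6
Drop 3: O rot2 at col 4 lands with bottom-row=5; cleared 0 line(s) (total 0); column heights now [0 0 0 0 7 7 6], max=7
Drop 4: S rot0 at col 2 lands with bottom-row=6; cleared 0 line(s) (total 0); column heights now [0 0 7 8 8 7 6], max=8
Drop 5: T rot2 at col 1 lands with bottom-row=7; cleared 0 line(s) (total 0); column heights now [0 9 9 9 8 7 6], max=9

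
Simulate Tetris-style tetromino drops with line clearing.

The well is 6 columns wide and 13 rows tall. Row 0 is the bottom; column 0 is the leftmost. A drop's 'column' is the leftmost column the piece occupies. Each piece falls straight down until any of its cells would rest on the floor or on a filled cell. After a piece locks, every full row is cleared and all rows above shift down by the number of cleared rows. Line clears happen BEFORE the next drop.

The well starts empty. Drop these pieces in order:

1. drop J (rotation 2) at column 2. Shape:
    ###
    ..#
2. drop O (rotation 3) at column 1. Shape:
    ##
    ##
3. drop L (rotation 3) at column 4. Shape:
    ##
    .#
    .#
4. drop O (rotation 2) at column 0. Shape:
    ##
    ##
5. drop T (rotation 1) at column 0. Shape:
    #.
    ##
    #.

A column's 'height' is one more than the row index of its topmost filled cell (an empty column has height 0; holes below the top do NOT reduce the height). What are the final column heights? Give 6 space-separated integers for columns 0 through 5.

Answer: 9 8 4 2 3 3

Derivation:
Drop 1: J rot2 at col 2 lands with bottom-row=0; cleared 0 line(s) (total 0); column heights now [0 0 2 2 2 0], max=2
Drop 2: O rot3 at col 1 lands with bottom-row=2; cleared 0 line(s) (total 0); column heights now [0 4 4 2 2 0], max=4
Drop 3: L rot3 at col 4 lands with bottom-row=0; cleared 0 line(s) (total 0); column heights now [0 4 4 2 3 3], max=4
Drop 4: O rot2 at col 0 lands with bottom-row=4; cleared 0 line(s) (total 0); column heights now [6 6 4 2 3 3], max=6
Drop 5: T rot1 at col 0 lands with bottom-row=6; cleared 0 line(s) (total 0); column heights now [9 8 4 2 3 3], max=9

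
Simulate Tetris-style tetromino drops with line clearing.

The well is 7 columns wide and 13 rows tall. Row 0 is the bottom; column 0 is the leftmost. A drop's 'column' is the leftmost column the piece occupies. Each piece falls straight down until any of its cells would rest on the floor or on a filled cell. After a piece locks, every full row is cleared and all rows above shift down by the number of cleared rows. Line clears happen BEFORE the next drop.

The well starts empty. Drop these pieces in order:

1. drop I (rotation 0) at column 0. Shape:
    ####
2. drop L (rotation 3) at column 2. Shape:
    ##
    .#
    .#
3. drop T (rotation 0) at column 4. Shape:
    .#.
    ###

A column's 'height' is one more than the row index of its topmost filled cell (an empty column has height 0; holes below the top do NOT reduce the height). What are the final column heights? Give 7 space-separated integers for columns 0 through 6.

Drop 1: I rot0 at col 0 lands with bottom-row=0; cleared 0 line(s) (total 0); column heights now [1 1 1 1 0 0 0], max=1
Drop 2: L rot3 at col 2 lands with bottom-row=1; cleared 0 line(s) (total 0); column heights now [1 1 4 4 0 0 0], max=4
Drop 3: T rot0 at col 4 lands with bottom-row=0; cleared 1 line(s) (total 1); column heights now [0 0 3 3 0 1 0], max=3

Answer: 0 0 3 3 0 1 0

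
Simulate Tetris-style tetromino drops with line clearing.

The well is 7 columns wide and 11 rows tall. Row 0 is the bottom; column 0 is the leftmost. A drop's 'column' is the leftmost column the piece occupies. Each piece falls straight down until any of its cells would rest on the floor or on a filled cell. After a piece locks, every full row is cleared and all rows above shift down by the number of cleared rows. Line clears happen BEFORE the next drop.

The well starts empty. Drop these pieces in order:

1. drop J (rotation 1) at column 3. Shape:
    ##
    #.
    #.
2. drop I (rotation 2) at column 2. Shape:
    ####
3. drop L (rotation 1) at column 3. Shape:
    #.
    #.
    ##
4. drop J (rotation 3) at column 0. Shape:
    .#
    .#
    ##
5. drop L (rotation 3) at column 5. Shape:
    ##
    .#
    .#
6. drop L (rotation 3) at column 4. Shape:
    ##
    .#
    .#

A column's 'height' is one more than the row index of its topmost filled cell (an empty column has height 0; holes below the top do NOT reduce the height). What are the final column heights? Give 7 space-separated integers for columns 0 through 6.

Answer: 1 3 4 7 8 8 5

Derivation:
Drop 1: J rot1 at col 3 lands with bottom-row=0; cleared 0 line(s) (total 0); column heights now [0 0 0 3 3 0 0], max=3
Drop 2: I rot2 at col 2 lands with bottom-row=3; cleared 0 line(s) (total 0); column heights now [0 0 4 4 4 4 0], max=4
Drop 3: L rot1 at col 3 lands with bottom-row=4; cleared 0 line(s) (total 0); column heights now [0 0 4 7 5 4 0], max=7
Drop 4: J rot3 at col 0 lands with bottom-row=0; cleared 0 line(s) (total 0); column heights now [1 3 4 7 5 4 0], max=7
Drop 5: L rot3 at col 5 lands with bottom-row=2; cleared 0 line(s) (total 0); column heights now [1 3 4 7 5 5 5], max=7
Drop 6: L rot3 at col 4 lands with bottom-row=5; cleared 0 line(s) (total 0); column heights now [1 3 4 7 8 8 5], max=8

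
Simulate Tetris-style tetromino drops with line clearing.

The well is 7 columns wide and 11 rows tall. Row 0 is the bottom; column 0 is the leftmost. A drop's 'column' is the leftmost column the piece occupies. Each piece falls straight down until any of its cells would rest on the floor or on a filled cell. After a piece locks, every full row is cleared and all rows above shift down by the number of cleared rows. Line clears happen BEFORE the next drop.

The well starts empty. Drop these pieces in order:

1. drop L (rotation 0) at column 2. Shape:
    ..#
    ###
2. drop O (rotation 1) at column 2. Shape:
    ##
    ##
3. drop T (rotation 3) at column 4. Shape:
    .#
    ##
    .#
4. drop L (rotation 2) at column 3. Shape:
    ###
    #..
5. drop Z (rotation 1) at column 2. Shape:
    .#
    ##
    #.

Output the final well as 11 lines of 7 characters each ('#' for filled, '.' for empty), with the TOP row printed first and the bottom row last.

Answer: .......
.......
.......
.......
...#...
..##...
..####.
...#.#.
..####.
..####.
..###..

Derivation:
Drop 1: L rot0 at col 2 lands with bottom-row=0; cleared 0 line(s) (total 0); column heights now [0 0 1 1 2 0 0], max=2
Drop 2: O rot1 at col 2 lands with bottom-row=1; cleared 0 line(s) (total 0); column heights now [0 0 3 3 2 0 0], max=3
Drop 3: T rot3 at col 4 lands with bottom-row=1; cleared 0 line(s) (total 0); column heights now [0 0 3 3 3 4 0], max=4
Drop 4: L rot2 at col 3 lands with bottom-row=3; cleared 0 line(s) (total 0); column heights now [0 0 3 5 5 5 0], max=5
Drop 5: Z rot1 at col 2 lands with bottom-row=4; cleared 0 line(s) (total 0); column heights now [0 0 6 7 5 5 0], max=7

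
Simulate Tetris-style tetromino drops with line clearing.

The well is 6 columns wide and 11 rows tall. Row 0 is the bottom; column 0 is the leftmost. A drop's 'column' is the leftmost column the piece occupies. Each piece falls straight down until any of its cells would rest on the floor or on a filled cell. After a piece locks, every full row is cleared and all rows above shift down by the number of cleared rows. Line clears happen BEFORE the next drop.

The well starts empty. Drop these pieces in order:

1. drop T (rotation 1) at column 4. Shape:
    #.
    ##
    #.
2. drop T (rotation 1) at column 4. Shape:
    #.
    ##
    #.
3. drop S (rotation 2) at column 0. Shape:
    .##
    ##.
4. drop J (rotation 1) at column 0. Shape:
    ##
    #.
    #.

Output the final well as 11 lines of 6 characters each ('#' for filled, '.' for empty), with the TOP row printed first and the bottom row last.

Answer: ......
......
......
......
......
....#.
....##
##..#.
#...#.
###.##
##..#.

Derivation:
Drop 1: T rot1 at col 4 lands with bottom-row=0; cleared 0 line(s) (total 0); column heights now [0 0 0 0 3 2], max=3
Drop 2: T rot1 at col 4 lands with bottom-row=3; cleared 0 line(s) (total 0); column heights now [0 0 0 0 6 5], max=6
Drop 3: S rot2 at col 0 lands with bottom-row=0; cleared 0 line(s) (total 0); column heights now [1 2 2 0 6 5], max=6
Drop 4: J rot1 at col 0 lands with bottom-row=1; cleared 0 line(s) (total 0); column heights now [4 4 2 0 6 5], max=6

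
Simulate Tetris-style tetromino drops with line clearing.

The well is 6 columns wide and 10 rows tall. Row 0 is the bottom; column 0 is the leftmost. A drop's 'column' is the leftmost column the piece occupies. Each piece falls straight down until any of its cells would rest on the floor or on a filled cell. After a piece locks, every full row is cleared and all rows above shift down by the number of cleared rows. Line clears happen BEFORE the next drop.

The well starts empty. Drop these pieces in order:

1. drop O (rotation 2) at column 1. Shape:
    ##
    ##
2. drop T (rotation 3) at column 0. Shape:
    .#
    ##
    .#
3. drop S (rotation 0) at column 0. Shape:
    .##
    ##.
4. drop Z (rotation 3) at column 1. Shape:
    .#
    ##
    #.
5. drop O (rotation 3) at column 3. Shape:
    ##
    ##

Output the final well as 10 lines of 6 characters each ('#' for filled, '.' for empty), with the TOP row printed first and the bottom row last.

Drop 1: O rot2 at col 1 lands with bottom-row=0; cleared 0 line(s) (total 0); column heights now [0 2 2 0 0 0], max=2
Drop 2: T rot3 at col 0 lands with bottom-row=2; cleared 0 line(s) (total 0); column heights now [4 5 2 0 0 0], max=5
Drop 3: S rot0 at col 0 lands with bottom-row=5; cleared 0 line(s) (total 0); column heights now [6 7 7 0 0 0], max=7
Drop 4: Z rot3 at col 1 lands with bottom-row=7; cleared 0 line(s) (total 0); column heights now [6 9 10 0 0 0], max=10
Drop 5: O rot3 at col 3 lands with bottom-row=0; cleared 0 line(s) (total 0); column heights now [6 9 10 2 2 0], max=10

Answer: ..#...
.##...
.#....
.##...
##....
.#....
##....
.#....
.####.
.####.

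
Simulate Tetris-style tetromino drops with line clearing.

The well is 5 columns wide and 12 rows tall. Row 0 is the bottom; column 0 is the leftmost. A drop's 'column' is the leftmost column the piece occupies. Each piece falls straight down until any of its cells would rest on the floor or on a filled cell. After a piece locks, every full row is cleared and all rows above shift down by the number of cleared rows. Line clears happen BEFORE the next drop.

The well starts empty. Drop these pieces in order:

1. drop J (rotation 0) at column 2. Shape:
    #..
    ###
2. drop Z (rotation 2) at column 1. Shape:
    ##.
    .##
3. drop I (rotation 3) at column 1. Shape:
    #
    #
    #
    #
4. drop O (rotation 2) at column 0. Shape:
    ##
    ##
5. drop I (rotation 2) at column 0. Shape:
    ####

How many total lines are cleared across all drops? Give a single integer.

Drop 1: J rot0 at col 2 lands with bottom-row=0; cleared 0 line(s) (total 0); column heights now [0 0 2 1 1], max=2
Drop 2: Z rot2 at col 1 lands with bottom-row=2; cleared 0 line(s) (total 0); column heights now [0 4 4 3 1], max=4
Drop 3: I rot3 at col 1 lands with bottom-row=4; cleared 0 line(s) (total 0); column heights now [0 8 4 3 1], max=8
Drop 4: O rot2 at col 0 lands with bottom-row=8; cleared 0 line(s) (total 0); column heights now [10 10 4 3 1], max=10
Drop 5: I rot2 at col 0 lands with bottom-row=10; cleared 0 line(s) (total 0); column heights now [11 11 11 11 1], max=11

Answer: 0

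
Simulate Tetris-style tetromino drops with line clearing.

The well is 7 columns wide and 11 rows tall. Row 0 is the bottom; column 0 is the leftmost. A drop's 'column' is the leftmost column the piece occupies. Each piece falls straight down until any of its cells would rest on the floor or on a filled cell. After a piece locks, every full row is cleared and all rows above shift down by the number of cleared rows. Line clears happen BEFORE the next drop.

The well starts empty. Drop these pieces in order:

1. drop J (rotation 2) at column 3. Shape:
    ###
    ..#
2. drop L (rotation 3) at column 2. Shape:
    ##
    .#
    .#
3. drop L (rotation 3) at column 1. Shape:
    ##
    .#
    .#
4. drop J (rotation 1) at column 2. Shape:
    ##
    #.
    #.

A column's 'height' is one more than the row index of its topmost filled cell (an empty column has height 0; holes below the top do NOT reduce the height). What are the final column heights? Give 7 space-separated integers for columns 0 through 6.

Answer: 0 8 11 11 2 2 0

Derivation:
Drop 1: J rot2 at col 3 lands with bottom-row=0; cleared 0 line(s) (total 0); column heights now [0 0 0 2 2 2 0], max=2
Drop 2: L rot3 at col 2 lands with bottom-row=2; cleared 0 line(s) (total 0); column heights now [0 0 5 5 2 2 0], max=5
Drop 3: L rot3 at col 1 lands with bottom-row=5; cleared 0 line(s) (total 0); column heights now [0 8 8 5 2 2 0], max=8
Drop 4: J rot1 at col 2 lands with bottom-row=8; cleared 0 line(s) (total 0); column heights now [0 8 11 11 2 2 0], max=11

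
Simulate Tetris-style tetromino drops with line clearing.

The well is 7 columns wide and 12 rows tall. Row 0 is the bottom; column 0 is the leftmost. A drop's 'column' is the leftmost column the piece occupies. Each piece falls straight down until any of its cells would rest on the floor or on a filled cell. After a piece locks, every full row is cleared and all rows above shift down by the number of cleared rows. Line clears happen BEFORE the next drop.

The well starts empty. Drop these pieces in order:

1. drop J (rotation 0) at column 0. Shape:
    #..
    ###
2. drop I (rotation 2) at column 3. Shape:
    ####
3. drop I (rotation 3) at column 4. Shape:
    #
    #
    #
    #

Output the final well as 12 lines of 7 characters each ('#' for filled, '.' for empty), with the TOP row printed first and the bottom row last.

Drop 1: J rot0 at col 0 lands with bottom-row=0; cleared 0 line(s) (total 0); column heights now [2 1 1 0 0 0 0], max=2
Drop 2: I rot2 at col 3 lands with bottom-row=0; cleared 1 line(s) (total 1); column heights now [1 0 0 0 0 0 0], max=1
Drop 3: I rot3 at col 4 lands with bottom-row=0; cleared 0 line(s) (total 1); column heights now [1 0 0 0 4 0 0], max=4

Answer: .......
.......
.......
.......
.......
.......
.......
.......
....#..
....#..
....#..
#...#..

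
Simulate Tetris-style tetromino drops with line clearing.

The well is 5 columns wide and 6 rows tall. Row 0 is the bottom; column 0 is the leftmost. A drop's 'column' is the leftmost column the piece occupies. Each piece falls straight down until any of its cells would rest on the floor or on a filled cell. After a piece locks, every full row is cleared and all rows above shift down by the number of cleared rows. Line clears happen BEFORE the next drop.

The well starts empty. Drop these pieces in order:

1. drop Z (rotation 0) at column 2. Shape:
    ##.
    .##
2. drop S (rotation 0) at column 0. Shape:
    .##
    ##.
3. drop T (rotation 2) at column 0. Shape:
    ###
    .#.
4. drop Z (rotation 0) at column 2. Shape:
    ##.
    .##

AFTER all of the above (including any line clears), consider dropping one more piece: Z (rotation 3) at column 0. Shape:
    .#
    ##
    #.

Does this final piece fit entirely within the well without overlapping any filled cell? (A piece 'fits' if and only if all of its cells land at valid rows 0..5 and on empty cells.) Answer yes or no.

Answer: yes

Derivation:
Drop 1: Z rot0 at col 2 lands with bottom-row=0; cleared 0 line(s) (total 0); column heights now [0 0 2 2 1], max=2
Drop 2: S rot0 at col 0 lands with bottom-row=1; cleared 0 line(s) (total 0); column heights now [2 3 3 2 1], max=3
Drop 3: T rot2 at col 0 lands with bottom-row=3; cleared 0 line(s) (total 0); column heights now [5 5 5 2 1], max=5
Drop 4: Z rot0 at col 2 lands with bottom-row=4; cleared 1 line(s) (total 1); column heights now [2 4 5 5 1], max=5
Test piece Z rot3 at col 0 (width 2): heights before test = [2 4 5 5 1]; fits = True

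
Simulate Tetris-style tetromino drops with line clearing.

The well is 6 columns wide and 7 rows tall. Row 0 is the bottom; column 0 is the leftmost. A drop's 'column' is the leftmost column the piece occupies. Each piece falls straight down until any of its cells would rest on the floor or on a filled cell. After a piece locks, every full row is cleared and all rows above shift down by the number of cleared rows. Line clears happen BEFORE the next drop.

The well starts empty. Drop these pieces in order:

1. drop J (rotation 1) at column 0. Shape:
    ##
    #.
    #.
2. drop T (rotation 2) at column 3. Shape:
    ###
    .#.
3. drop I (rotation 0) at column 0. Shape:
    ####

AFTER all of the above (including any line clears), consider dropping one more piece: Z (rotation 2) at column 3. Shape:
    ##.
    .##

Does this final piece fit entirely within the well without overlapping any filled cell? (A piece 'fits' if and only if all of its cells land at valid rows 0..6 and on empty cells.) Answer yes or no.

Drop 1: J rot1 at col 0 lands with bottom-row=0; cleared 0 line(s) (total 0); column heights now [3 3 0 0 0 0], max=3
Drop 2: T rot2 at col 3 lands with bottom-row=0; cleared 0 line(s) (total 0); column heights now [3 3 0 2 2 2], max=3
Drop 3: I rot0 at col 0 lands with bottom-row=3; cleared 0 line(s) (total 0); column heights now [4 4 4 4 2 2], max=4
Test piece Z rot2 at col 3 (width 3): heights before test = [4 4 4 4 2 2]; fits = True

Answer: yes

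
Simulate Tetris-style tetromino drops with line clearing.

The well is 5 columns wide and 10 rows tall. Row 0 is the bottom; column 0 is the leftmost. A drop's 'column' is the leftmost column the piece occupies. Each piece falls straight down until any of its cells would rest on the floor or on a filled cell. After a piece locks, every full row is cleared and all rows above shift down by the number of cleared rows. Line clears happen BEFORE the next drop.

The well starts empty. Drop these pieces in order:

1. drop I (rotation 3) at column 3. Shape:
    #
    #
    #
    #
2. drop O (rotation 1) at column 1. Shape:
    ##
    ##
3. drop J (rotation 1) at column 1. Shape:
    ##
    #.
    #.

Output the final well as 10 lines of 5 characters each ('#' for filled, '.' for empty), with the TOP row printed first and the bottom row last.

Drop 1: I rot3 at col 3 lands with bottom-row=0; cleared 0 line(s) (total 0); column heights now [0 0 0 4 0], max=4
Drop 2: O rot1 at col 1 lands with bottom-row=0; cleared 0 line(s) (total 0); column heights now [0 2 2 4 0], max=4
Drop 3: J rot1 at col 1 lands with bottom-row=2; cleared 0 line(s) (total 0); column heights now [0 5 5 4 0], max=5

Answer: .....
.....
.....
.....
.....
.##..
.#.#.
.#.#.
.###.
.###.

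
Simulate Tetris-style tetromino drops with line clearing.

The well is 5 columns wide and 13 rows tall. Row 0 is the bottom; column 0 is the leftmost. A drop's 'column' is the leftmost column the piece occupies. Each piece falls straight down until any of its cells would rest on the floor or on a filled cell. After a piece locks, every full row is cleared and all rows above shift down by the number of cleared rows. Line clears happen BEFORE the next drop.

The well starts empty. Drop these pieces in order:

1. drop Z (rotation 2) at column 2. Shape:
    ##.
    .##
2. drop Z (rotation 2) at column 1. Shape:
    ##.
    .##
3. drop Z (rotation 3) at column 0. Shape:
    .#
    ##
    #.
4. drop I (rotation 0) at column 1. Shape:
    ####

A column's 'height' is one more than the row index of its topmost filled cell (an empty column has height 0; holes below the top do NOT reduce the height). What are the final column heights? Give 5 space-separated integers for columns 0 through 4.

Drop 1: Z rot2 at col 2 lands with bottom-row=0; cleared 0 line(s) (total 0); column heights now [0 0 2 2 1], max=2
Drop 2: Z rot2 at col 1 lands with bottom-row=2; cleared 0 line(s) (total 0); column heights now [0 4 4 3 1], max=4
Drop 3: Z rot3 at col 0 lands with bottom-row=3; cleared 0 line(s) (total 0); column heights now [5 6 4 3 1], max=6
Drop 4: I rot0 at col 1 lands with bottom-row=6; cleared 0 line(s) (total 0); column heights now [5 7 7 7 7], max=7

Answer: 5 7 7 7 7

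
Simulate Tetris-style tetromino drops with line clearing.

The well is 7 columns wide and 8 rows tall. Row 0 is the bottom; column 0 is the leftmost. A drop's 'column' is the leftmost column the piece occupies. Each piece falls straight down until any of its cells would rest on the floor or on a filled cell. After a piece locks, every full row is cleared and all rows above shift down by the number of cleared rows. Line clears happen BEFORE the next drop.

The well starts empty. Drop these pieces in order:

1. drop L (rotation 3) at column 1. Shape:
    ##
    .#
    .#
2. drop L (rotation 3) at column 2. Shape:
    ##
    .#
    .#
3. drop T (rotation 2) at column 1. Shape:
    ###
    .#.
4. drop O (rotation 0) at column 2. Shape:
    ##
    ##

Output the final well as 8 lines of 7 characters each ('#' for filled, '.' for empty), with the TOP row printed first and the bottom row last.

Answer: ..##...
..##...
.###...
..#....
..##...
.###...
..##...
..#....

Derivation:
Drop 1: L rot3 at col 1 lands with bottom-row=0; cleared 0 line(s) (total 0); column heights now [0 3 3 0 0 0 0], max=3
Drop 2: L rot3 at col 2 lands with bottom-row=1; cleared 0 line(s) (total 0); column heights now [0 3 4 4 0 0 0], max=4
Drop 3: T rot2 at col 1 lands with bottom-row=4; cleared 0 line(s) (total 0); column heights now [0 6 6 6 0 0 0], max=6
Drop 4: O rot0 at col 2 lands with bottom-row=6; cleared 0 line(s) (total 0); column heights now [0 6 8 8 0 0 0], max=8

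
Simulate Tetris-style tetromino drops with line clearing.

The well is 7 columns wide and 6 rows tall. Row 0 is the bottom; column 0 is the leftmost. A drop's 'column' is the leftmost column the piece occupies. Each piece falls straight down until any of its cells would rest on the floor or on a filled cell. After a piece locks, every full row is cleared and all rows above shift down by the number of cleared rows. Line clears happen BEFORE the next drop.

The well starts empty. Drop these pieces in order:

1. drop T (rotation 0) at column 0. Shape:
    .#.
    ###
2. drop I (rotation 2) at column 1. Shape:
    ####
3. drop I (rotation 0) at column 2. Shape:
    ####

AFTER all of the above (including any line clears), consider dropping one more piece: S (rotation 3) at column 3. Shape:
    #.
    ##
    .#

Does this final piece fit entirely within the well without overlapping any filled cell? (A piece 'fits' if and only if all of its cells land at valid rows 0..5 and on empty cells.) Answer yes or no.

Drop 1: T rot0 at col 0 lands with bottom-row=0; cleared 0 line(s) (total 0); column heights now [1 2 1 0 0 0 0], max=2
Drop 2: I rot2 at col 1 lands with bottom-row=2; cleared 0 line(s) (total 0); column heights now [1 3 3 3 3 0 0], max=3
Drop 3: I rot0 at col 2 lands with bottom-row=3; cleared 0 line(s) (total 0); column heights now [1 3 4 4 4 4 0], max=4
Test piece S rot3 at col 3 (width 2): heights before test = [1 3 4 4 4 4 0]; fits = False

Answer: no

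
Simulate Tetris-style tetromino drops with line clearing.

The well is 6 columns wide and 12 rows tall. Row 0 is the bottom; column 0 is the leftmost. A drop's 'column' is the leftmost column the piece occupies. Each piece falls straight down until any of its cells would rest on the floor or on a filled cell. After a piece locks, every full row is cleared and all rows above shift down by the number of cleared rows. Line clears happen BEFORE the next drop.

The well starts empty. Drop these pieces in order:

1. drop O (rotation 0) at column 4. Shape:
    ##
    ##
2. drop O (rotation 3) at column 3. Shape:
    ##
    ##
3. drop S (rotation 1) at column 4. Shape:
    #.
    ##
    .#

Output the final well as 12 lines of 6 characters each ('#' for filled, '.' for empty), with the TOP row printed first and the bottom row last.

Answer: ......
......
......
......
......
......
....#.
....##
...###
...##.
....##
....##

Derivation:
Drop 1: O rot0 at col 4 lands with bottom-row=0; cleared 0 line(s) (total 0); column heights now [0 0 0 0 2 2], max=2
Drop 2: O rot3 at col 3 lands with bottom-row=2; cleared 0 line(s) (total 0); column heights now [0 0 0 4 4 2], max=4
Drop 3: S rot1 at col 4 lands with bottom-row=3; cleared 0 line(s) (total 0); column heights now [0 0 0 4 6 5], max=6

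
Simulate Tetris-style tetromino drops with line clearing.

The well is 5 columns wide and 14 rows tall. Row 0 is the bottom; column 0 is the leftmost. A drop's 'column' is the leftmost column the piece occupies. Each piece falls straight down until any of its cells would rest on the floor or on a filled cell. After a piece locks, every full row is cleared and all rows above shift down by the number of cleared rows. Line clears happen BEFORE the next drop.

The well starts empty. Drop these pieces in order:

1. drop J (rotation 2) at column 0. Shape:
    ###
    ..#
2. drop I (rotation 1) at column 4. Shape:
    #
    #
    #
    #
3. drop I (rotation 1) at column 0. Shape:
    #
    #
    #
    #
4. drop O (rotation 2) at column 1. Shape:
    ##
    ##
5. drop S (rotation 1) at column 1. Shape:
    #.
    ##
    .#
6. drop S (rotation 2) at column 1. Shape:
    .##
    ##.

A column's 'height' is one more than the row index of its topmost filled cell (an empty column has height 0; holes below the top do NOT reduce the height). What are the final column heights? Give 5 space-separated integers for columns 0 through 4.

Answer: 6 8 9 9 4

Derivation:
Drop 1: J rot2 at col 0 lands with bottom-row=0; cleared 0 line(s) (total 0); column heights now [2 2 2 0 0], max=2
Drop 2: I rot1 at col 4 lands with bottom-row=0; cleared 0 line(s) (total 0); column heights now [2 2 2 0 4], max=4
Drop 3: I rot1 at col 0 lands with bottom-row=2; cleared 0 line(s) (total 0); column heights now [6 2 2 0 4], max=6
Drop 4: O rot2 at col 1 lands with bottom-row=2; cleared 0 line(s) (total 0); column heights now [6 4 4 0 4], max=6
Drop 5: S rot1 at col 1 lands with bottom-row=4; cleared 0 line(s) (total 0); column heights now [6 7 6 0 4], max=7
Drop 6: S rot2 at col 1 lands with bottom-row=7; cleared 0 line(s) (total 0); column heights now [6 8 9 9 4], max=9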